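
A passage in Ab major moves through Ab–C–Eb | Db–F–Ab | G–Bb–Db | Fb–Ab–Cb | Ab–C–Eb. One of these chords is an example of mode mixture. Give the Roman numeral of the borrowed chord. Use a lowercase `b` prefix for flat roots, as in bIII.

bVI

In Ab major the diatonic chords are Ab, Bbm, Cm, Db, Eb, Fm, Gdim. Of the given chords, Ab–C–Eb = Ab, Db–F–Ab = Db and G–Bb–Db = Gdim are diatonic. Fb–Ab–Cb is not: scale degree 6 in Ab major carries Fm (vi). In Ab minor the chord on that degree is Fb, so here it functions as bVI, borrowed from the parallel minor.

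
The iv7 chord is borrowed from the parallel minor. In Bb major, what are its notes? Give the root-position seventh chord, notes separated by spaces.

The root, Eb, is scale degree 4 — the same note in Bb major and Bb minor; only the chord quality changes. Building the minor-seventh chord from the parallel minor on Eb: Eb–Gb–Bb–Db.

Eb Gb Bb Db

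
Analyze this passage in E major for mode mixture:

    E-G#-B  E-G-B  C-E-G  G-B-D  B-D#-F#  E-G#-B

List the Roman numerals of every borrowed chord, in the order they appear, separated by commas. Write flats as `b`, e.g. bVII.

i, bVI, bIII

E major has the diatonic set E, F#m, G#m, A, B, C#m, D#dim. E–G#–B = E and B–D#–F# = B are both diatonic. E–G–B doesn't fit — on degree 1 E major would have E (I). Em is the degree-1 chord of E minor, so it is the borrowed i. C–E–G is not: scale degree 6 in E major carries C#m (vi). In E minor the chord on that degree is C, so here it functions as bVI, borrowed from the parallel minor. G–B–D doesn't fit — on degree 3 E major would have G#m (iii). G is the degree-3 chord of E minor, so it is the borrowed bIII.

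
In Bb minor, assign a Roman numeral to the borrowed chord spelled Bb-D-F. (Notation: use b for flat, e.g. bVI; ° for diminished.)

Bb is scale degree 1 in Bb minor. The diatonic chord on degree 1 would be Bbm (i), but Bb–D–F is the major chord from Bb major. As a borrowed chord it is labeled I.

I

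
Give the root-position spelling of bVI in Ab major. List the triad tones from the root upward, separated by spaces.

Scale degree 6 in Ab major is F. bVI uses the lowered form, Fb, taken from Ab minor. Building the major chord from the parallel minor on Fb: Fb–Ab–Cb.

Fb Ab Cb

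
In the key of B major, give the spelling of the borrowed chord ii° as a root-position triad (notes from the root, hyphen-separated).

C#-E-G

The root, C#, is scale degree 2 — the same note in B major and B minor; only the chord quality changes. In B minor the chord on C# is C#–E–G.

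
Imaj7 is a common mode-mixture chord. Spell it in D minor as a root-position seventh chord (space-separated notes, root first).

D F# A C#

Imaj7 is built on scale degree 1, which is D in both D minor and its parallel. In D major the chord on D is D–F#–A–C#.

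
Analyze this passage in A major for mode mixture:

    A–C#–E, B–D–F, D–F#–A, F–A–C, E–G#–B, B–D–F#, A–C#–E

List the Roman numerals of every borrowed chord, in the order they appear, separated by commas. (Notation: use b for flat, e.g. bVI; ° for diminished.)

The diatonic triads in A major are A, Bm, C#m, D, E, F#m, G#dim. A–C#–E = A, D–F#–A = D, E–G#–B = E and B–D–F# = Bm all belong to that set. But B–D–F is foreign: the diatonic ii on degree 2 is Bm, whereas Bdim comes from A minor. It is labeled ii°. But F–A–C is foreign: the diatonic vi on degree 6 is F#m, whereas F comes from A minor. It is labeled bVI.

ii°, bVI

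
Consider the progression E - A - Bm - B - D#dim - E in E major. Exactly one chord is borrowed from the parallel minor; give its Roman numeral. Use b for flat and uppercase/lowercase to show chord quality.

v

The diatonic triads in E major are E, F#m, G#m, A, B, C#m, D#dim. Of the given chords, E, A, B and D#dim are diatonic. Bm (B–D–F#) is not: scale degree 5 in E major carries B (V). In E minor the chord on that degree is Bm, so here it functions as v, borrowed from the parallel minor.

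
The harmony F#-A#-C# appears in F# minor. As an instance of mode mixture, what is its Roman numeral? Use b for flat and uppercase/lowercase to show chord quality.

I

F# is scale degree 1 in F# minor. The diatonic chord on degree 1 would be F#m (i), but F#–A#–C# is the major chord from F# major. As a borrowed chord it is labeled I.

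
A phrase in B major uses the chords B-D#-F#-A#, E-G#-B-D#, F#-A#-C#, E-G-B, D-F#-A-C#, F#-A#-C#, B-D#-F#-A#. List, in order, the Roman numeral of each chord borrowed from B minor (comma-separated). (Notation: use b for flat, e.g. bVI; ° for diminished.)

In B major the diatonic chords are B, C#m, D#m, E, F#, G#m, A#dim. B–D#–F#–A# = Bmaj7, E–G#–B–D# = Emaj7 and F#–A#–C# = F# are all diatonic. E–G–B is not: scale degree 4 in B major carries E (IV). In B minor the chord on that degree is Em, so here it functions as iv, borrowed from the parallel minor. But D–F#–A–C# is foreign: the diatonic iii on degree 3 is D#m, whereas Dmaj7 comes from B minor. It is labeled bIIImaj7.

iv, bIIImaj7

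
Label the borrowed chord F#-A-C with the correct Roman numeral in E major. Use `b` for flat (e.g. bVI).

The root F# is the diatonic 2nd degree of E major; the borrowing shows in the chord quality. The diatonic chord on degree 2 would be F#m (ii), but F#–A–C is the diminished chord from E minor. As a borrowed chord it is labeled ii°.

ii°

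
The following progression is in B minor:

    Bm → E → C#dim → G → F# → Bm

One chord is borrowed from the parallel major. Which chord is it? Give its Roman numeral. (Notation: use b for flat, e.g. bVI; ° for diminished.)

IV

In B minor (with V from harmonic minor) the diatonic chords are Bm, C#dim, D, Em, F#, G, A. Bm, C#dim, G and F# all belong to that set. E (E–G#–B) is not: scale degree 4 in B minor carries Em (iv). In B major the chord on that degree is E, so here it functions as IV, borrowed from the parallel major.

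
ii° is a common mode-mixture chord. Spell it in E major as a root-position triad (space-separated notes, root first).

F# A C

ii° is built on scale degree 2, which is F# in both E major and its parallel. Stacking thirds in E minor on F# gives F#–A–C.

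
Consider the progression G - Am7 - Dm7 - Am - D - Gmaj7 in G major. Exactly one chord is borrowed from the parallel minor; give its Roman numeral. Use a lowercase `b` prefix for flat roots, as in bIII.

In G major the diatonic chords are G, Am, Bm, C, D, Em, F#dim. Of the given chords, G, Am7, Am, D and Gmaj7 are diatonic. But Dm7 (D–F–A–C) is foreign: the diatonic V on degree 5 is D, whereas Dm7 comes from G minor. It is labeled v7.

v7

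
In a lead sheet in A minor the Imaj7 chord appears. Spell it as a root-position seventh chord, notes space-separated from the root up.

Imaj7 is built on scale degree 1, which is A in both A minor and its parallel. Building the major-seventh chord from the parallel major on A: A–C#–E–G#.

A C# E G#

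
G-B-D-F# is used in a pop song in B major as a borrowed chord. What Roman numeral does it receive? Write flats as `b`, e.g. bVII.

G is the lowered form of scale degree 6 in B major (the diatonic degree 6 is G#). The diatonic chord on degree 6 would be G#m (vi), but G–B–D–F# is the major-seventh chord from B minor. As a borrowed chord it is labeled bVImaj7.

bVImaj7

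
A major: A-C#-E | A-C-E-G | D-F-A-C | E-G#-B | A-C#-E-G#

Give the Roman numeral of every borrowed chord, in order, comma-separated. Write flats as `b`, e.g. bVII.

In A major the diatonic chords are A, Bm, C#m, D, E, F#m, G#dim. A–C#–E = A, E–G#–B = E and A–C#–E–G# = Amaj7 all belong to that set. A–C–E–G is not: scale degree 1 in A major carries A (I). In A minor the chord on that degree is Am7, so here it functions as i7, borrowed from the parallel minor. But D–F–A–C is foreign: the diatonic IV on degree 4 is D, whereas Dm7 comes from A minor. It is labeled iv7.

i7, iv7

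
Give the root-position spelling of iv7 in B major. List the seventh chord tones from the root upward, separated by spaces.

E G B D

The root, E, is scale degree 4 — the same note in B major and B minor; only the chord quality changes. In B minor the chord on E is E–G–B–D.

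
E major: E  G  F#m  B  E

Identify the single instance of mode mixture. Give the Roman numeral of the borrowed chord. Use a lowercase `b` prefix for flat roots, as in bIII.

bIII

In E major the diatonic chords are E, F#m, G#m, A, B, C#m, D#dim. E, F#m and B are all diatonic. G (G–B–D) is not: scale degree 3 in E major carries G#m (iii). In E minor the chord on that degree is G, so here it functions as bIII, borrowed from the parallel minor.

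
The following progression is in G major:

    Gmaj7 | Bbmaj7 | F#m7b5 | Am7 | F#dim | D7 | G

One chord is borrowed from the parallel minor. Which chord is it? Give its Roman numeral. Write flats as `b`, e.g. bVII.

In G major the diatonic chords are G, Am, Bm, C, D, Em, F#dim. Gmaj7, F#m7b5, Am7, F#dim, D7 and G all belong to that set. But Bbmaj7 (Bb–D–F–A) is foreign: the diatonic iii on degree 3 is Bm, whereas Bbmaj7 comes from G minor. It is labeled bIIImaj7.

bIIImaj7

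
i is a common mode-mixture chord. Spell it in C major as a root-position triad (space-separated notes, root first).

C Eb G

i is built on scale degree 1, which is C in both C major and its parallel. Building the minor chord from the parallel minor on C: C–Eb–G.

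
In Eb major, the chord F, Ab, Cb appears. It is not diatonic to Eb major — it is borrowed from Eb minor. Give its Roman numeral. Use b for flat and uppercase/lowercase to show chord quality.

ii°

F is scale degree 2 in Eb major. The diatonic chord on degree 2 would be Fm (ii), but F–Ab–Cb is the diminished chord from Eb minor. As a borrowed chord it is labeled ii°.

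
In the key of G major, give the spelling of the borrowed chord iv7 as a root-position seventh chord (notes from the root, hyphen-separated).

C-Eb-G-Bb

The root, C, is scale degree 4 — the same note in G major and G minor; only the chord quality changes. Building the minor-seventh chord from the parallel minor on C: C–Eb–G–Bb.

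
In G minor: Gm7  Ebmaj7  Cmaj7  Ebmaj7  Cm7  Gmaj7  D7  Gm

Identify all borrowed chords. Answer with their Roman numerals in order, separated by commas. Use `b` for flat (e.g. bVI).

IVmaj7, Imaj7

G minor has the diatonic set Gm, Adim, Bb, Cm, D, Eb, F (with V from harmonic minor). Gm7, Ebmaj7, Cm7, D7 and Gm all belong to that set. Cmaj7 (C–E–G–B) is not: scale degree 4 in G minor carries Cm (iv). In G major the chord on that degree is Cmaj7, so here it functions as IVmaj7, borrowed from the parallel major. Gmaj7 (G–B–D–F#) is not: scale degree 1 in G minor carries Gm (i). In G major the chord on that degree is Gmaj7, so here it functions as Imaj7, borrowed from the parallel major.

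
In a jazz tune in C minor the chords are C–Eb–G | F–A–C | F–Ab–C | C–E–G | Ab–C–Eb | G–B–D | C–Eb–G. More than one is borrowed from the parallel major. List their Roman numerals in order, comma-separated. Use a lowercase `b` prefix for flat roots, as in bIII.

IV, I

The diatonic triads in C minor (with V from harmonic minor) are Cm, Ddim, Eb, Fm, G, Ab, Bb. Of the given chords, C–Eb–G = Cm, F–Ab–C = Fm, Ab–C–Eb = Ab and G–B–D = G are diatonic. F–A–C doesn't fit — on degree 4 C minor would have Fm (iv). F is the degree-4 chord of C major, so it is the borrowed IV. C–E–G is not: scale degree 1 in C minor carries Cm (i). In C major the chord on that degree is C, so here it functions as I, borrowed from the parallel major.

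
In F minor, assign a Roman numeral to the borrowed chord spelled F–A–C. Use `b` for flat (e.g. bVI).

I

F is scale degree 1 in F minor. The diatonic chord on degree 1 would be Fm (i), but F–A–C is the major chord from F major. As a borrowed chord it is labeled I.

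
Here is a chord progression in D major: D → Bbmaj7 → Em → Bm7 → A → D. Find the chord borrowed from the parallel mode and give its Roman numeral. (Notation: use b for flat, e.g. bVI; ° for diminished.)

D major has the diatonic set D, Em, F#m, G, A, Bm, C#dim. D, Em, Bm7 and A all belong to that set. Bbmaj7 (Bb–D–F–A) is not: scale degree 6 in D major carries Bm (vi). In D minor the chord on that degree is Bbmaj7, so here it functions as bVImaj7, borrowed from the parallel minor.

bVImaj7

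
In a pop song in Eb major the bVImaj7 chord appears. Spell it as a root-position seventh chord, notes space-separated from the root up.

Cb Eb Gb Bb

bVImaj7 is built on the lowered scale degree 6. In Eb major degree 6 is C; lowered it becomes Cb. Building the major-seventh chord from the parallel minor on Cb: Cb–Eb–Gb–Bb.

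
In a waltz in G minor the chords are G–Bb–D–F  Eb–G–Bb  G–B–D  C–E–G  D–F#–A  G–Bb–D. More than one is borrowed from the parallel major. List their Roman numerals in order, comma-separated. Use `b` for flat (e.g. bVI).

In G minor (with V from harmonic minor) the diatonic chords are Gm, Adim, Bb, Cm, D, Eb, F. G–Bb–D–F = Gm7, Eb–G–Bb = Eb, D–F#–A = D and G–Bb–D = Gm are all diatonic. G–B–D doesn't fit — on degree 1 G minor would have Gm (i). G is the degree-1 chord of G major, so it is the borrowed I. But C–E–G is foreign: the diatonic iv on degree 4 is Cm, whereas C comes from G major. It is labeled IV.

I, IV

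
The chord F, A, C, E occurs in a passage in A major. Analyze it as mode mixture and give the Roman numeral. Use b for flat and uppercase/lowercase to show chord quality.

bVImaj7

F is the lowered form of scale degree 6 in A major (the diatonic degree 6 is F#). The diatonic chord on degree 6 would be F#m (vi), but F–A–C–E is the major-seventh chord from A minor. As a borrowed chord it is labeled bVImaj7.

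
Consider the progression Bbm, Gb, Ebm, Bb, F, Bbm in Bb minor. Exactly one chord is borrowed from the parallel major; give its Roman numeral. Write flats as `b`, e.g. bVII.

Bb minor has the diatonic set Bbm, Cdim, Db, Ebm, F, Gb, Ab (with V from harmonic minor). Bbm, Gb, Ebm and F are all diatonic. But Bb (Bb–D–F) is foreign: the diatonic i on degree 1 is Bbm, whereas Bb comes from Bb major. It is labeled I.

I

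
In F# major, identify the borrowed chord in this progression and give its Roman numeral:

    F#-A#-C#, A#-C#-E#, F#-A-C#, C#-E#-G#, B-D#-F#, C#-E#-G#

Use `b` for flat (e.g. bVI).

i

The diatonic triads in F# major are F#, G#m, A#m, B, C#, D#m, E#dim. Of the given chords, F#–A#–C# = F#, A#–C#–E# = A#m, C#–E#–G# = C# and B–D#–F# = B are diatonic. But F#–A–C# is foreign: the diatonic I on degree 1 is F#, whereas F#m comes from F# minor. It is labeled i.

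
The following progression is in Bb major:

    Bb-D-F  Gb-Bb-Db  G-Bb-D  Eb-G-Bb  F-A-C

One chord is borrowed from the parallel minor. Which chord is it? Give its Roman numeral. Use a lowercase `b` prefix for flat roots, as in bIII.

bVI

In Bb major the diatonic chords are Bb, Cm, Dm, Eb, F, Gm, Adim. Bb–D–F = Bb, G–Bb–D = Gm, Eb–G–Bb = Eb and F–A–C = F are all diatonic. But Gb–Bb–Db is foreign: the diatonic vi on degree 6 is Gm, whereas Gb comes from Bb minor. It is labeled bVI.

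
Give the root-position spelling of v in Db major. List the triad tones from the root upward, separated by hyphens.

The root, Ab, is scale degree 5 — the same note in Db major and Db minor; only the chord quality changes. Stacking thirds in Db minor on Ab gives Ab–Cb–Eb.

Ab-Cb-Eb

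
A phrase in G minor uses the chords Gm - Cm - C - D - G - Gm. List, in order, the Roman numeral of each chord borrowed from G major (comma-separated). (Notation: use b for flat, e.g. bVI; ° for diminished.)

The diatonic triads in G minor (with V from harmonic minor) are Gm, Adim, Bb, Cm, D, Eb, F. Of the given chords, Gm, Cm and D are diatonic. C (C–E–G) doesn't fit — on degree 4 G minor would have Cm (iv). C is the degree-4 chord of G major, so it is the borrowed IV. G (G–B–D) doesn't fit — on degree 1 G minor would have Gm (i). G is the degree-1 chord of G major, so it is the borrowed I.

IV, I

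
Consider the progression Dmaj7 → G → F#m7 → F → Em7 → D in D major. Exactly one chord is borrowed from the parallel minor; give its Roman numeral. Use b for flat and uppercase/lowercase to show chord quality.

bIII

D major has the diatonic set D, Em, F#m, G, A, Bm, C#dim. Of the given chords, Dmaj7, G, F#m7, Em7 and D are diatonic. But F (F–A–C) is foreign: the diatonic iii on degree 3 is F#m, whereas F comes from D minor. It is labeled bIII.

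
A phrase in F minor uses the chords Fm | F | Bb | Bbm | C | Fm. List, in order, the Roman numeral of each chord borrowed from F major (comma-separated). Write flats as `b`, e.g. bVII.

I, IV

In F minor (with V from harmonic minor) the diatonic chords are Fm, Gdim, Ab, Bbm, C, Db, Eb. Fm, Bbm and C are all diatonic. F (F–A–C) doesn't fit — on degree 1 F minor would have Fm (i). F is the degree-1 chord of F major, so it is the borrowed I. Bb (Bb–D–F) is not: scale degree 4 in F minor carries Bbm (iv). In F major the chord on that degree is Bb, so here it functions as IV, borrowed from the parallel major.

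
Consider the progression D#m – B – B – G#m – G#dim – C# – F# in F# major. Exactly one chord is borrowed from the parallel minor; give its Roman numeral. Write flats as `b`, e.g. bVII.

ii°

The diatonic triads in F# major are F#, G#m, A#m, B, C#, D#m, E#dim. Of the given chords, D#m, B, G#m, C# and F# are diatonic. G#dim (G#–B–D) is not: scale degree 2 in F# major carries G#m (ii). In F# minor the chord on that degree is G#dim, so here it functions as ii°, borrowed from the parallel minor.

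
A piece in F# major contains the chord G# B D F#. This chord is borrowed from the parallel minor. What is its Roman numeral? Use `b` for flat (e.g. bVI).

The root G# is the diatonic 2nd degree of F# major; the borrowing shows in the chord quality. G#–B–D–F# is a half-diminished-seventh chord — the form found in F# minor, not the diatonic ii (G#m). Borrowed into F# major it is written iiø7.

iiø7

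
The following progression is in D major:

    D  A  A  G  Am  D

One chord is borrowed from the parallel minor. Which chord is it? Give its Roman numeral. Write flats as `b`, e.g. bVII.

The diatonic triads in D major are D, Em, F#m, G, A, Bm, C#dim. D, A and G all belong to that set. Am (A–C–E) is not: scale degree 5 in D major carries A (V). In D minor the chord on that degree is Am, so here it functions as v, borrowed from the parallel minor.

v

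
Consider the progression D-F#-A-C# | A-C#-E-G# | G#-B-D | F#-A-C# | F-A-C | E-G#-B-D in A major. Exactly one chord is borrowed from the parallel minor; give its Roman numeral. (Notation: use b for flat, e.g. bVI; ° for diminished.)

A major has the diatonic set A, Bm, C#m, D, E, F#m, G#dim. D–F#–A–C# = Dmaj7, A–C#–E–G# = Amaj7, G#–B–D = G#dim, F#–A–C# = F#m and E–G#–B–D = E7 are all diatonic. F–A–C is not: scale degree 6 in A major carries F#m (vi). In A minor the chord on that degree is F, so here it functions as bVI, borrowed from the parallel minor.

bVI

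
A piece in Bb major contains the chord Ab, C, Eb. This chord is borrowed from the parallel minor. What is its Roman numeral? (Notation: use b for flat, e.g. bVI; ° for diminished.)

In Bb major scale degree 7 is A; Ab is its lowered form, from Bb minor. Ab–C–Eb is a major chord — the form found in Bb minor, not the diatonic vii° (Adim). Borrowed into Bb major it is written bVII.

bVII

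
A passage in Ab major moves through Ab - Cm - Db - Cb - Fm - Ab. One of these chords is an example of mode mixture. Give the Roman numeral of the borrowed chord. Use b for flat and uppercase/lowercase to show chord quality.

bIII

In Ab major the diatonic chords are Ab, Bbm, Cm, Db, Eb, Fm, Gdim. Ab, Cm, Db and Fm are all diatonic. Cb (Cb–Eb–Gb) doesn't fit — on degree 3 Ab major would have Cm (iii). Cb is the degree-3 chord of Ab minor, so it is the borrowed bIII.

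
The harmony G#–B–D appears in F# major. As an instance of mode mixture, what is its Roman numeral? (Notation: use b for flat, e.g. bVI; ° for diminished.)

ii°

G# is scale degree 2 in F# major. G#–B–D is a diminished chord — the form found in F# minor, not the diatonic ii (G#m). Borrowed into F# major it is written ii°.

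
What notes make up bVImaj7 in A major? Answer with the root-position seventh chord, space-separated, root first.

F A C E

The root of bVImaj7 is the lowered 6th degree: F# becomes F. In A minor the chord on F is F–A–C–E.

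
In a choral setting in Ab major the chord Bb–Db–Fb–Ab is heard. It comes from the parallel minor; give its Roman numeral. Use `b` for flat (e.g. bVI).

Bb is scale degree 2 in Ab major. Diatonically Ab major has Bbm (ii) on that degree; Bb–Db–Fb–Ab is instead the half-diminished-seventh chord native to Ab minor, so it takes the label iiø7.

iiø7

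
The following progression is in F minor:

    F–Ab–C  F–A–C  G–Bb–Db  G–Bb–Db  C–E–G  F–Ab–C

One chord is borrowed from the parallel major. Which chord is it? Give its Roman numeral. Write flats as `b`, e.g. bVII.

In F minor (with V from harmonic minor) the diatonic chords are Fm, Gdim, Ab, Bbm, C, Db, Eb. Of the given chords, F–Ab–C = Fm, G–Bb–Db = Gdim and C–E–G = C are diatonic. But F–A–C is foreign: the diatonic i on degree 1 is Fm, whereas F comes from F major. It is labeled I.

I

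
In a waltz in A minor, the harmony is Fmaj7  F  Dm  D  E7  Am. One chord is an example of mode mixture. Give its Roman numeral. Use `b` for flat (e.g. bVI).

A minor has the diatonic set Am, Bdim, C, Dm, E, F, G (with V from harmonic minor). Of the given chords, Fmaj7, F, Dm, E7 and Am are diatonic. But D (D–F#–A) is foreign: the diatonic iv on degree 4 is Dm, whereas D comes from A major. It is labeled IV.

IV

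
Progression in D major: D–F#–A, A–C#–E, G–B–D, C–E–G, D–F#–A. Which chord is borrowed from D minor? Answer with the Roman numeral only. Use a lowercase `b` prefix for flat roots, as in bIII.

bVII

The diatonic triads in D major are D, Em, F#m, G, A, Bm, C#dim. Of the given chords, D–F#–A = D, A–C#–E = A and G–B–D = G are diatonic. C–E–G doesn't fit — on degree 7 D major would have C#dim (vii°). C is the degree-7 chord of D minor, so it is the borrowed bVII.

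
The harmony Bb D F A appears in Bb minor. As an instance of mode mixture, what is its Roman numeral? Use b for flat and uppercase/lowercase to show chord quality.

The root Bb is the diatonic 1st degree of Bb minor; the borrowing shows in the chord quality. The diatonic chord on degree 1 would be Bbm (i), but Bb–D–F–A is the major-seventh chord from Bb major. As a borrowed chord it is labeled Imaj7.

Imaj7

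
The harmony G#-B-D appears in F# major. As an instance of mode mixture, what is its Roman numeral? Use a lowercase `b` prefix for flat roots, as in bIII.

The root G# is the diatonic 2nd degree of F# major; the borrowing shows in the chord quality. The diatonic chord on degree 2 would be G#m (ii), but G#–B–D is the diminished chord from F# minor. As a borrowed chord it is labeled ii°.

ii°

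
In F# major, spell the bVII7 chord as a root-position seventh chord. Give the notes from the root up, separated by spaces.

E G# B D

bVII7 is built on the lowered scale degree 7. In F# major degree 7 is E#; lowered it becomes E. Building the dominant-seventh chord from the parallel minor on E: E–G#–B–D.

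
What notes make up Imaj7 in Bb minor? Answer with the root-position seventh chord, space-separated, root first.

Bb D F A

Imaj7 is built on scale degree 1, which is Bb in both Bb minor and its parallel. Building the major-seventh chord from the parallel major on Bb: Bb–D–F–A.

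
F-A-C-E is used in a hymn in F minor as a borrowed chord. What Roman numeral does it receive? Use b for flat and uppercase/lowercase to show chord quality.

The root F is the diatonic 1st degree of F minor; the borrowing shows in the chord quality. The diatonic chord on degree 1 would be Fm (i), but F–A–C–E is the major-seventh chord from F major. As a borrowed chord it is labeled Imaj7.

Imaj7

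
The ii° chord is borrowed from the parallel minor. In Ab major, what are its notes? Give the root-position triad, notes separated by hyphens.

Bb-Db-Fb

ii° is built on scale degree 2, which is Bb in both Ab major and its parallel. Stacking thirds in Ab minor on Bb gives Bb–Db–Fb.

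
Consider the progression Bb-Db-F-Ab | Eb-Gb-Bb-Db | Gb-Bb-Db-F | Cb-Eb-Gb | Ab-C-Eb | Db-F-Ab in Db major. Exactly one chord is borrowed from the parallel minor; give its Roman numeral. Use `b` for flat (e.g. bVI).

The diatonic triads in Db major are Db, Ebm, Fm, Gb, Ab, Bbm, Cdim. Bb–Db–F–Ab = Bbm7, Eb–Gb–Bb–Db = Ebm7, Gb–Bb–Db–F = Gbmaj7, Ab–C–Eb = Ab and Db–F–Ab = Db all belong to that set. But Cb–Eb–Gb is foreign: the diatonic vii° on degree 7 is Cdim, whereas Cb comes from Db minor. It is labeled bVII.

bVII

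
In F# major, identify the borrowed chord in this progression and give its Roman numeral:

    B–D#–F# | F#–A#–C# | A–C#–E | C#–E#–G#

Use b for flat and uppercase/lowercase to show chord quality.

bIII

The diatonic triads in F# major are F#, G#m, A#m, B, C#, D#m, E#dim. Of the given chords, B–D#–F# = B, F#–A#–C# = F# and C#–E#–G# = C# are diatonic. A–C#–E doesn't fit — on degree 3 F# major would have A#m (iii). A is the degree-3 chord of F# minor, so it is the borrowed bIII.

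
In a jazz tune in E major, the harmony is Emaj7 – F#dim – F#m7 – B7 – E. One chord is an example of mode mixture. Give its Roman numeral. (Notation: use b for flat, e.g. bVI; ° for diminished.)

The diatonic triads in E major are E, F#m, G#m, A, B, C#m, D#dim. Emaj7, F#m7, B7 and E are all diatonic. But F#dim (F#–A–C) is foreign: the diatonic ii on degree 2 is F#m, whereas F#dim comes from E minor. It is labeled ii°.

ii°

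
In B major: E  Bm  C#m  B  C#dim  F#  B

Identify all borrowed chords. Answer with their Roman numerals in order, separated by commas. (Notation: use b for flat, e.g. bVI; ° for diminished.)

The diatonic triads in B major are B, C#m, D#m, E, F#, G#m, A#dim. E, C#m, B and F# are all diatonic. Bm (B–D–F#) doesn't fit — on degree 1 B major would have B (I). Bm is the degree-1 chord of B minor, so it is the borrowed i. C#dim (C#–E–G) doesn't fit — on degree 2 B major would have C#m (ii). C#dim is the degree-2 chord of B minor, so it is the borrowed ii°.

i, ii°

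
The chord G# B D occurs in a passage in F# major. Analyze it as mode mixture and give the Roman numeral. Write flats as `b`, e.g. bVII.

G# is scale degree 2 in F# major. The diatonic chord on degree 2 would be G#m (ii), but G#–B–D is the diminished chord from F# minor. As a borrowed chord it is labeled ii°.

ii°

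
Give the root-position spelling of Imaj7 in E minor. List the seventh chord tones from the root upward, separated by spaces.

Imaj7 is built on scale degree 1, which is E in both E minor and its parallel. In E major the chord on E is E–G#–B–D#.

E G# B D#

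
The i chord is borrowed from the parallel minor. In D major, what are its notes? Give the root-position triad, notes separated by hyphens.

D-F-A

i is built on scale degree 1, which is D in both D major and its parallel. Stacking thirds in D minor on D gives D–F–A.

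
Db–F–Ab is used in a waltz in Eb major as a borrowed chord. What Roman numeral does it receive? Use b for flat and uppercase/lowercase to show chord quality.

bVII

Db is the lowered form of scale degree 7 in Eb major (the diatonic degree 7 is D). The diatonic chord on degree 7 would be Ddim (vii°), but Db–F–Ab is the major chord from Eb minor. As a borrowed chord it is labeled bVII.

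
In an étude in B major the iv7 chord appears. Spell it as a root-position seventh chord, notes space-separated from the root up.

iv7 is built on scale degree 4, which is E in both B major and its parallel. In B minor the chord on E is E–G–B–D.

E G B D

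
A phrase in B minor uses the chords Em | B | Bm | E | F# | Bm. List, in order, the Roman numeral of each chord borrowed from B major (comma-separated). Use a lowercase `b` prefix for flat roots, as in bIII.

B minor has the diatonic set Bm, C#dim, D, Em, F#, G, A (with V from harmonic minor). Of the given chords, Em, Bm and F# are diatonic. B (B–D#–F#) is not: scale degree 1 in B minor carries Bm (i). In B major the chord on that degree is B, so here it functions as I, borrowed from the parallel major. E (E–G#–B) is not: scale degree 4 in B minor carries Em (iv). In B major the chord on that degree is E, so here it functions as IV, borrowed from the parallel major.

I, IV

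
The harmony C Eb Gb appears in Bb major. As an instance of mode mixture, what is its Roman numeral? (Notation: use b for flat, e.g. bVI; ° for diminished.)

The root C is the diatonic 2nd degree of Bb major; the borrowing shows in the chord quality. The diatonic chord on degree 2 would be Cm (ii), but C–Eb–Gb is the diminished chord from Bb minor. As a borrowed chord it is labeled ii°.

ii°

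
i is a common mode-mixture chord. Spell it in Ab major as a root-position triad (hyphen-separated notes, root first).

Ab-Cb-Eb

The root, Ab, is scale degree 1 — the same note in Ab major and Ab minor; only the chord quality changes. Building the minor chord from the parallel minor on Ab: Ab–Cb–Eb.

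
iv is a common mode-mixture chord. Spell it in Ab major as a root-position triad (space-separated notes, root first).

iv is built on scale degree 4, which is Db in both Ab major and its parallel. Stacking thirds in Ab minor on Db gives Db–Fb–Ab.

Db Fb Ab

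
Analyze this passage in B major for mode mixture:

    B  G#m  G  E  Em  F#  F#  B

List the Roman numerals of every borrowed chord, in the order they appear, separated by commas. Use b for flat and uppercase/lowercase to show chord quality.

The diatonic triads in B major are B, C#m, D#m, E, F#, G#m, A#dim. B, G#m, E and F# all belong to that set. G (G–B–D) doesn't fit — on degree 6 B major would have G#m (vi). G is the degree-6 chord of B minor, so it is the borrowed bVI. Em (E–G–B) is not: scale degree 4 in B major carries E (IV). In B minor the chord on that degree is Em, so here it functions as iv, borrowed from the parallel minor.

bVI, iv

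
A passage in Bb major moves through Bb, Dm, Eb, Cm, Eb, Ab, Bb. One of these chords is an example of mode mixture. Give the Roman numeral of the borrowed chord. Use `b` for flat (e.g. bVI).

The diatonic triads in Bb major are Bb, Cm, Dm, Eb, F, Gm, Adim. Of the given chords, Bb, Dm, Eb and Cm are diatonic. Ab (Ab–C–Eb) doesn't fit — on degree 7 Bb major would have Adim (vii°). Ab is the degree-7 chord of Bb minor, so it is the borrowed bVII.

bVII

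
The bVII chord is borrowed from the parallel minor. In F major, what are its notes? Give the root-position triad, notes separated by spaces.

Eb G Bb

bVII is built on the lowered scale degree 7. In F major degree 7 is E; lowered it becomes Eb. Building the major chord from the parallel minor on Eb: Eb–G–Bb.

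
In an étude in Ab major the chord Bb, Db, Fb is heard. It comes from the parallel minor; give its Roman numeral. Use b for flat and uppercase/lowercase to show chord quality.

Bb is scale degree 2 in Ab major. Diatonically Ab major has Bbm (ii) on that degree; Bb–Db–Fb is instead the diminished chord native to Ab minor, so it takes the label ii°.

ii°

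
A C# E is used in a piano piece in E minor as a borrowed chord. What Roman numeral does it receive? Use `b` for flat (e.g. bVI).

IV

A is scale degree 4 in E minor. The diatonic chord on degree 4 would be Am (iv), but A–C#–E is the major chord from E major. As a borrowed chord it is labeled IV.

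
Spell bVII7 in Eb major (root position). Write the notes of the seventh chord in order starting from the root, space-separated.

Db F Ab Cb

bVII7 is built on the lowered scale degree 7. In Eb major degree 7 is D; lowered it becomes Db. Building the dominant-seventh chord from the parallel minor on Db: Db–F–Ab–Cb.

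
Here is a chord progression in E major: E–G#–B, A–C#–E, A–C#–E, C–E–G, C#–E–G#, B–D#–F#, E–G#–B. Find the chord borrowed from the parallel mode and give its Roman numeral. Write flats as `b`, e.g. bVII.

The diatonic triads in E major are E, F#m, G#m, A, B, C#m, D#dim. E–G#–B = E, A–C#–E = A, C#–E–G# = C#m and B–D#–F# = B are all diatonic. But C–E–G is foreign: the diatonic vi on degree 6 is C#m, whereas C comes from E minor. It is labeled bVI.

bVI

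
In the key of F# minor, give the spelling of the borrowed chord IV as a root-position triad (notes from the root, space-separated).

B D# F#

IV is built on scale degree 4, which is B in both F# minor and its parallel. Stacking thirds in F# major on B gives B–D#–F#.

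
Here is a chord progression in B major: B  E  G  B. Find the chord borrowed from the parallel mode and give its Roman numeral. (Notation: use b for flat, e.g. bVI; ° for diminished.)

bVI

B major has the diatonic set B, C#m, D#m, E, F#, G#m, A#dim. Of the given chords, B and E are diatonic. G (G–B–D) doesn't fit — on degree 6 B major would have G#m (vi). G is the degree-6 chord of B minor, so it is the borrowed bVI.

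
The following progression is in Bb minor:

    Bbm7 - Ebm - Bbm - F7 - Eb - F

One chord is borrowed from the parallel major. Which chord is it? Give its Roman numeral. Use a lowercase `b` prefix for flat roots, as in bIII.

IV

In Bb minor (with V from harmonic minor) the diatonic chords are Bbm, Cdim, Db, Ebm, F, Gb, Ab. Bbm7, Ebm, Bbm, F7 and F all belong to that set. But Eb (Eb–G–Bb) is foreign: the diatonic iv on degree 4 is Ebm, whereas Eb comes from Bb major. It is labeled IV.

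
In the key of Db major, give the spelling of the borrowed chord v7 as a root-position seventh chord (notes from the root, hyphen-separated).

The root, Ab, is scale degree 5 — the same note in Db major and Db minor; only the chord quality changes. In Db minor the chord on Ab is Ab–Cb–Eb–Gb.

Ab-Cb-Eb-Gb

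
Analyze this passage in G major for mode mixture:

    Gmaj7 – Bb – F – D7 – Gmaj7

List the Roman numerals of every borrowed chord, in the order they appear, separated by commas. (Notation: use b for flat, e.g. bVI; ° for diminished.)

bIII, bVII

The diatonic triads in G major are G, Am, Bm, C, D, Em, F#dim. Of the given chords, Gmaj7 and D7 are diatonic. But Bb (Bb–D–F) is foreign: the diatonic iii on degree 3 is Bm, whereas Bb comes from G minor. It is labeled bIII. F (F–A–C) is not: scale degree 7 in G major carries F#dim (vii°). In G minor the chord on that degree is F, so here it functions as bVII, borrowed from the parallel minor.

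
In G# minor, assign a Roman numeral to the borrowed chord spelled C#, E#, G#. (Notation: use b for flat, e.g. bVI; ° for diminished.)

IV

C# is scale degree 4 in G# minor. Diatonically G# minor has C#m (iv) on that degree; C#–E#–G# is instead the major chord native to G# major, so it takes the label IV.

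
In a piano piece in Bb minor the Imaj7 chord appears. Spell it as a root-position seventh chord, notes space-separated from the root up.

The root, Bb, is scale degree 1 — the same note in Bb minor and Bb major; only the chord quality changes. Stacking thirds in Bb major on Bb gives Bb–D–F–A.

Bb D F A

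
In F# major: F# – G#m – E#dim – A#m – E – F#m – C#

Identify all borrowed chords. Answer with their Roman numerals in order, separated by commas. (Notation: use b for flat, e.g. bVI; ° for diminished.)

bVII, i

The diatonic triads in F# major are F#, G#m, A#m, B, C#, D#m, E#dim. F#, G#m, E#dim, A#m and C# all belong to that set. But E (E–G#–B) is foreign: the diatonic vii° on degree 7 is E#dim, whereas E comes from F# minor. It is labeled bVII. F#m (F#–A–C#) is not: scale degree 1 in F# major carries F# (I). In F# minor the chord on that degree is F#m, so here it functions as i, borrowed from the parallel minor.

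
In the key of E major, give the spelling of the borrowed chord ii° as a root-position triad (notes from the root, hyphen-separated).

F#-A-C

The root, F#, is scale degree 2 — the same note in E major and E minor; only the chord quality changes. In E minor the chord on F# is F#–A–C.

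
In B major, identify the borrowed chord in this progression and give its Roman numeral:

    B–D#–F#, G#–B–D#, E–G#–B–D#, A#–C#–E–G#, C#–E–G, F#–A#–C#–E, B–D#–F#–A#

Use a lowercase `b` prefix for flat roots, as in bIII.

ii°

The diatonic triads in B major are B, C#m, D#m, E, F#, G#m, A#dim. Of the given chords, B–D#–F# = B, G#–B–D# = G#m, E–G#–B–D# = Emaj7, A#–C#–E–G# = A#m7b5, F#–A#–C#–E = F#7 and B–D#–F#–A# = Bmaj7 are diatonic. C#–E–G doesn't fit — on degree 2 B major would have C#m (ii). C#dim is the degree-2 chord of B minor, so it is the borrowed ii°.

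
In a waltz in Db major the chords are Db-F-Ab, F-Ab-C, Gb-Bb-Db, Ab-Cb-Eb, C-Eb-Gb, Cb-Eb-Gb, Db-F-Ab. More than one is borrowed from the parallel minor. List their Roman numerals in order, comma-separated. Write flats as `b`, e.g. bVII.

In Db major the diatonic chords are Db, Ebm, Fm, Gb, Ab, Bbm, Cdim. Db–F–Ab = Db, F–Ab–C = Fm, Gb–Bb–Db = Gb and C–Eb–Gb = Cdim all belong to that set. Ab–Cb–Eb doesn't fit — on degree 5 Db major would have Ab (V). Abm is the degree-5 chord of Db minor, so it is the borrowed v. But Cb–Eb–Gb is foreign: the diatonic vii° on degree 7 is Cdim, whereas Cb comes from Db minor. It is labeled bVII.

v, bVII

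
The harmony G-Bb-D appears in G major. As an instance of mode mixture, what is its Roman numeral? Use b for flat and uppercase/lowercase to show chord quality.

G is scale degree 1 in G major. G–Bb–D is a minor chord — the form found in G minor, not the diatonic I (G). Borrowed into G major it is written i.

i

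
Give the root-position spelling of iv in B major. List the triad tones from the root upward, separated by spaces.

E G B

iv is built on scale degree 4, which is E in both B major and its parallel. Building the minor chord from the parallel minor on E: E–G–B.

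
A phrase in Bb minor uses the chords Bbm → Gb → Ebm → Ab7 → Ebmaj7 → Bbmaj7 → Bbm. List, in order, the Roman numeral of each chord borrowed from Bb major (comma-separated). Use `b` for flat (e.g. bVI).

IVmaj7, Imaj7

The diatonic triads in Bb minor (with V from harmonic minor) are Bbm, Cdim, Db, Ebm, F, Gb, Ab. Of the given chords, Bbm, Gb, Ebm and Ab7 are diatonic. Ebmaj7 (Eb–G–Bb–D) doesn't fit — on degree 4 Bb minor would have Ebm (iv). Ebmaj7 is the degree-4 chord of Bb major, so it is the borrowed IVmaj7. But Bbmaj7 (Bb–D–F–A) is foreign: the diatonic i on degree 1 is Bbm, whereas Bbmaj7 comes from Bb major. It is labeled Imaj7.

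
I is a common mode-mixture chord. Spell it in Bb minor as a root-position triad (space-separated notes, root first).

Bb D F

The root, Bb, is scale degree 1 — the same note in Bb minor and Bb major; only the chord quality changes. In Bb major the chord on Bb is Bb–D–F.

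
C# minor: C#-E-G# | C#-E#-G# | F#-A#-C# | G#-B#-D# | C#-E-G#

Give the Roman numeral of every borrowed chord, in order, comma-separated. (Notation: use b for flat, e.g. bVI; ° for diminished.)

The diatonic triads in C# minor (with V from harmonic minor) are C#m, D#dim, E, F#m, G#, A, B. C#–E–G# = C#m and G#–B#–D# = G# both belong to that set. C#–E#–G# doesn't fit — on degree 1 C# minor would have C#m (i). C# is the degree-1 chord of C# major, so it is the borrowed I. But F#–A#–C# is foreign: the diatonic iv on degree 4 is F#m, whereas F# comes from C# major. It is labeled IV.

I, IV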